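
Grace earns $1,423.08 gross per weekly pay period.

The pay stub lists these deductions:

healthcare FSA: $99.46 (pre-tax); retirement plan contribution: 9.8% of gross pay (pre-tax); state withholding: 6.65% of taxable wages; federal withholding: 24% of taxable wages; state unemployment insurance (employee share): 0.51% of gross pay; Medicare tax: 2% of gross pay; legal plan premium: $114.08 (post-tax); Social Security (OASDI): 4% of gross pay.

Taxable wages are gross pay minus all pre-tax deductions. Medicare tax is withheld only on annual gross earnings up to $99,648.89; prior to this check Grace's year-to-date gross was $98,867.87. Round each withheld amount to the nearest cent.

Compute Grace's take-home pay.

Healthcare FSA: $99.46
Retirement plan contribution: $1,423.08 × 0.098 = $139.46
Pre-tax total = $99.46 + $139.46 = $238.92
Taxable wages = $1,423.08 − $238.92 = $1,184.16
State withholding: $1,184.16 × 0.0665 = $78.75
Federal withholding: $1,184.16 × 0.24 = $284.20
State unemployment insurance (employee share): $1,423.08 × 0.0051 = $7.26
Medicare tax: only $99,648.89 − $98,867.87 = $781.02 of this check is subject → $781.02 × 0.02 = $15.62
Social Security (OASDI): $1,423.08 × 0.04 = $56.92
Legal plan premium: $114.08
Total deductions = $99.46 + $139.46 + $78.75 + $284.20 + $7.26 + $15.62 + $56.92 + $114.08 = $795.75
Net pay = $1,423.08 − $795.75 = $627.33

$627.33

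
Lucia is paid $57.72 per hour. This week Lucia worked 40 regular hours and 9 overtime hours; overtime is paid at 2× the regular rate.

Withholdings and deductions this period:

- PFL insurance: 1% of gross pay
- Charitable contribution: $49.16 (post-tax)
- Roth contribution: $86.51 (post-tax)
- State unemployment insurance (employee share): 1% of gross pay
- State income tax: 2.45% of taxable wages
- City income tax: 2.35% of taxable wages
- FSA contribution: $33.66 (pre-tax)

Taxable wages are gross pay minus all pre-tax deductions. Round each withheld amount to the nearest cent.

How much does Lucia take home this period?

$2952.39

Regular pay: 40 × $57.72 = $2308.80
Overtime pay: 9 × $57.72 × 2 = $1038.96
Gross pay = $2308.80 + $1038.96 = $3347.76
FSA contribution: $33.66
Taxable wages = $3347.76 − $33.66 = $3314.10
State income tax: $3314.10 × 0.0245 = $81.20
City income tax: $3314.10 × 0.0235 = $77.88
State unemployment insurance (employee share): $3347.76 × 0.01 = $33.48
PFL insurance: $3347.76 × 0.01 = $33.48
Roth contribution: $86.51
Charitable contribution: $49.16
Total deductions = $33.66 + $81.20 + $77.88 + $33.48 + $33.48 + $86.51 + $49.16 = $395.37
Net pay = $3347.76 − $395.37 = $2952.39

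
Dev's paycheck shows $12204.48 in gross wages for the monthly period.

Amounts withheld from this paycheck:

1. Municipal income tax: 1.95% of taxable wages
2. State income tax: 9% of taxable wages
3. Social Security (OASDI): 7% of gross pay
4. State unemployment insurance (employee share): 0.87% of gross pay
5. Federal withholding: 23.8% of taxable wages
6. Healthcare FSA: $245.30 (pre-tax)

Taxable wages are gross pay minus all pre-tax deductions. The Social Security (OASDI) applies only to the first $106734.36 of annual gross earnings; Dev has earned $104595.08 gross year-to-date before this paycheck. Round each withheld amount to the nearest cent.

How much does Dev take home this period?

$7547.44

Healthcare FSA: $245.30
Taxable wages = $12204.48 − $245.30 = $11959.18
Federal withholding: $11959.18 × 0.238 = $2846.28
Municipal income tax: $11959.18 × 0.0195 = $233.20
State income tax: $11959.18 × 0.09 = $1076.33
Social Security (OASDI): only $106734.36 − $104595.08 = $2139.28 of this check is subject → $2139.28 × 0.07 = $149.75
State unemployment insurance (employee share): $12204.48 × 0.0087 = $106.18
Total deductions = $245.30 + $2846.28 + $233.20 + $1076.33 + $149.75 + $106.18 = $4657.04
Net pay = $12204.48 − $4657.04 = $7547.44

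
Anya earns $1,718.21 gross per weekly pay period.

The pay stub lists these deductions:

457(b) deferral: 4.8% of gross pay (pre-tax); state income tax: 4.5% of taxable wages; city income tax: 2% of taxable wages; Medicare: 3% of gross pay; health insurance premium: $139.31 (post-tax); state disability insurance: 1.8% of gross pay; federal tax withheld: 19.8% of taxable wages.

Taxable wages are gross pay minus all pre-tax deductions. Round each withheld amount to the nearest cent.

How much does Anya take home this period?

457(b) deferral: $1,718.21 × 0.048 = $82.47
Taxable wages = $1,718.21 − $82.47 = $1,635.74
City income tax: $1,635.74 × 0.02 = $32.71
Federal tax withheld: $1,635.74 × 0.198 = $323.88
State income tax: $1,635.74 × 0.045 = $73.61
State disability insurance: $1,718.21 × 0.018 = $30.93
Medicare: $1,718.21 × 0.03 = $51.55
Health insurance premium: $139.31
Total deductions = $82.47 + $32.71 + $323.88 + $73.61 + $30.93 + $51.55 + $139.31 = $734.46
Net pay = $1,718.21 − $734.46 = $983.75

$983.75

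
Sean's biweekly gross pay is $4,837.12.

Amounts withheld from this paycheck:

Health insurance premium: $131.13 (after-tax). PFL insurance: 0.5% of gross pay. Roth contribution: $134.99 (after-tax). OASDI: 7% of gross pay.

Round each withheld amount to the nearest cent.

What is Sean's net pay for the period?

$4,208.21

PFL insurance: $4,837.12 × 0.005 = $24.19
OASDI: $4,837.12 × 0.07 = $338.60
Health insurance premium: $131.13
Roth contribution: $134.99
Total deductions = $24.19 + $338.60 + $131.13 + $134.99 = $628.91
Net pay = $4,837.12 − $628.91 = $4,208.21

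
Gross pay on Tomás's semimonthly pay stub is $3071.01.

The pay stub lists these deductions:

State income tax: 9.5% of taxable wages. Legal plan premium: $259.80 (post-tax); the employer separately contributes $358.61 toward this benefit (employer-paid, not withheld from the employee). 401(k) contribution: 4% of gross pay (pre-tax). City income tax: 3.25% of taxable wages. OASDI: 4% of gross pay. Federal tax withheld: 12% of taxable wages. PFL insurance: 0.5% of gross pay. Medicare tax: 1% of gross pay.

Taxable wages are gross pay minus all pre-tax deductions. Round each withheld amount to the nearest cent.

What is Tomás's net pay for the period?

401(k) contribution: $3071.01 × 0.04 = $122.84
Taxable wages = $3071.01 − $122.84 = $2948.17
State income tax: $2948.17 × 0.095 = $280.08
Federal tax withheld: $2948.17 × 0.12 = $353.78
City income tax: $2948.17 × 0.0325 = $95.82
Medicare tax: $3071.01 × 0.01 = $30.71
PFL insurance: $3071.01 × 0.005 = $15.36
OASDI: $3071.01 × 0.04 = $122.84
Legal plan premium: $259.80
(Employer's $358.61 toward legal plan premium is not withheld from the employee.)
Total deductions = $122.84 + $280.08 + $353.78 + $95.82 + $30.71 + $15.36 + $122.84 + $259.80 = $1281.23
Net pay = $3071.01 − $1281.23 = $1789.78

$1789.78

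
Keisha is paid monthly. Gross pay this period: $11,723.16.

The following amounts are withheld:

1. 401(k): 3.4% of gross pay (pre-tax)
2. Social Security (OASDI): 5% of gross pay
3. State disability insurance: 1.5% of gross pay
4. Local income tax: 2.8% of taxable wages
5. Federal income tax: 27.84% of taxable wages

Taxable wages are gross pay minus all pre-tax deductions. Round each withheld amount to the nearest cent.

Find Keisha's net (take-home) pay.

401(k): $11,723.16 × 0.034 = $398.59
Taxable wages = $11,723.16 − $398.59 = $11,324.57
Federal income tax: $11,324.57 × 0.2784 = $3,152.76
Local income tax: $11,324.57 × 0.028 = $317.09
State disability insurance: $11,723.16 × 0.015 = $175.85
Social Security (OASDI): $11,723.16 × 0.05 = $586.16
Total deductions = $398.59 + $3,152.76 + $317.09 + $175.85 + $586.16 = $4,630.45
Net pay = $11,723.16 − $4,630.45 = $7,092.71

$7,092.71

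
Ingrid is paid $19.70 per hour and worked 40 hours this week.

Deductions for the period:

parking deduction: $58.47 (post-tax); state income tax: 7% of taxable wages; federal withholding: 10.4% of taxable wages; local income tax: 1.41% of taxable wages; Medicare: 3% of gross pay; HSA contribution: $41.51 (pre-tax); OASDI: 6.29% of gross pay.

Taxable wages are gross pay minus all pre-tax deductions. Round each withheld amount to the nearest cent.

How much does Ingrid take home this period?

Gross pay: 40 × $19.70 = $788.00
HSA contribution: $41.51
Taxable wages = $788.00 − $41.51 = $746.49
Local income tax: $746.49 × 0.0141 = $10.53
Federal withholding: $746.49 × 0.104 = $77.63
State income tax: $746.49 × 0.07 = $52.25
Medicare: $788.00 × 0.03 = $23.64
OASDI: $788.00 × 0.0629 = $49.57
Parking deduction: $58.47
Total deductions = $41.51 + $10.53 + $77.63 + $52.25 + $23.64 + $49.57 + $58.47 = $313.60
Net pay = $788.00 − $313.60 = $474.40

$474.40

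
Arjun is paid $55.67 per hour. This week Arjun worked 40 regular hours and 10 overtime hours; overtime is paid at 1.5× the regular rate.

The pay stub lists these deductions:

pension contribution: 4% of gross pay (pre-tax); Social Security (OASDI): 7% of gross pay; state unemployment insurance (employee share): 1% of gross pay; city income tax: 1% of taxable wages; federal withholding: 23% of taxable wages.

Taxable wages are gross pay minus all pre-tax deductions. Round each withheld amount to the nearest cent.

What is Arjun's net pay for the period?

$1,988.98

Regular pay: 40 × $55.67 = $2,226.80
Overtime pay: 10 × $55.67 × 1.5 = $835.05
Gross pay = $2,226.80 + $835.05 = $3,061.85
Pension contribution: $3,061.85 × 0.04 = $122.47
Taxable wages = $3,061.85 − $122.47 = $2,939.38
City income tax: $2,939.38 × 0.01 = $29.39
Federal withholding: $2,939.38 × 0.23 = $676.06
Social Security (OASDI): $3,061.85 × 0.07 = $214.33
State unemployment insurance (employee share): $3,061.85 × 0.01 = $30.62
Total deductions = $122.47 + $29.39 + $676.06 + $214.33 + $30.62 = $1,072.87
Net pay = $3,061.85 − $1,072.87 = $1,988.98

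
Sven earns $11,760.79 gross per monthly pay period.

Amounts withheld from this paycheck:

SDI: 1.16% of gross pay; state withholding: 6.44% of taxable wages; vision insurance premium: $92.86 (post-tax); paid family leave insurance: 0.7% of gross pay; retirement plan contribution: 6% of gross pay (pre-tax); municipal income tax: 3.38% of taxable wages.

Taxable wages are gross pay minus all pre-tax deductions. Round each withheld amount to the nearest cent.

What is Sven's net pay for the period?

Retirement plan contribution: $11,760.79 × 0.06 = $705.65
Taxable wages = $11,760.79 − $705.65 = $11,055.14
State withholding: $11,055.14 × 0.0644 = $711.95
Municipal income tax: $11,055.14 × 0.0338 = $373.66
SDI: $11,760.79 × 0.0116 = $136.43
Paid family leave insurance: $11,760.79 × 0.007 = $82.33
Vision insurance premium: $92.86
Total deductions = $705.65 + $711.95 + $373.66 + $136.43 + $82.33 + $92.86 = $2,102.88
Net pay = $11,760.79 − $2,102.88 = $9,657.91

$9,657.91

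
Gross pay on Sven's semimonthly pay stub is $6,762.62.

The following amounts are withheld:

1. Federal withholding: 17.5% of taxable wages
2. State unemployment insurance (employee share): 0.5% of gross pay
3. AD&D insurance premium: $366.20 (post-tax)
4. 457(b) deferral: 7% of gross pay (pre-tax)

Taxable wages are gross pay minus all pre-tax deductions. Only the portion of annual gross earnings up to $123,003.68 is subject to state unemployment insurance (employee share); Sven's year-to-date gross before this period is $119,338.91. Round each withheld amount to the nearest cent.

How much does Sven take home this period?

$4,804.10

457(b) deferral: $6,762.62 × 0.07 = $473.38
Taxable wages = $6,762.62 − $473.38 = $6,289.24
Federal withholding: $6,289.24 × 0.175 = $1,100.62
State unemployment insurance (employee share): only $123,003.68 − $119,338.91 = $3,664.77 of this check is subject → $3,664.77 × 0.005 = $18.32
AD&D insurance premium: $366.20
Total deductions = $473.38 + $1,100.62 + $18.32 + $366.20 = $1,958.52
Net pay = $6,762.62 − $1,958.52 = $4,804.10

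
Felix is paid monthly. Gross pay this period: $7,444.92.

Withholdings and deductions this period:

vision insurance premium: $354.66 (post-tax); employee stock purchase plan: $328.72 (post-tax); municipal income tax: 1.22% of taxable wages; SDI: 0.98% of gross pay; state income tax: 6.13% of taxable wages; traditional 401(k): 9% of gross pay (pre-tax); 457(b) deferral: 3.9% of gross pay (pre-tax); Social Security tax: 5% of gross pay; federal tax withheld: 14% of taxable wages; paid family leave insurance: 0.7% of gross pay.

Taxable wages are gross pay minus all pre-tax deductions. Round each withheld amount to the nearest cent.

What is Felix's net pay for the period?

$3,919.39

457(b) deferral: $7,444.92 × 0.039 = $290.35
Traditional 401(k): $7,444.92 × 0.09 = $670.04
Pre-tax total = $290.35 + $670.04 = $960.39
Taxable wages = $7,444.92 − $960.39 = $6,484.53
Federal tax withheld: $6,484.53 × 0.14 = $907.83
State income tax: $6,484.53 × 0.0613 = $397.50
Municipal income tax: $6,484.53 × 0.0122 = $79.11
Social Security tax: $7,444.92 × 0.05 = $372.25
Paid family leave insurance: $7,444.92 × 0.007 = $52.11
SDI: $7,444.92 × 0.0098 = $72.96
Vision insurance premium: $354.66
Employee stock purchase plan: $328.72
Total deductions = $290.35 + $670.04 + $907.83 + $397.50 + $79.11 + $372.25 + $52.11 + $72.96 + $354.66 + $328.72 = $3,525.53
Net pay = $7,444.92 − $3,525.53 = $3,919.39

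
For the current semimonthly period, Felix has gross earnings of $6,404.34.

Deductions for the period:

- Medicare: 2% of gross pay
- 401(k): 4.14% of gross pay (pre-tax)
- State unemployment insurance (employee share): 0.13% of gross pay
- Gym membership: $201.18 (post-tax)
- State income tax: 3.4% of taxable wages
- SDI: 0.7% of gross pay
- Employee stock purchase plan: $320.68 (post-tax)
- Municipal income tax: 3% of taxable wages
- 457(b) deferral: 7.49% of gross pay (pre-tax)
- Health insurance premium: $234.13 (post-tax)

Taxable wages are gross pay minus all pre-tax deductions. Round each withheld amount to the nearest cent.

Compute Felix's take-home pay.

457(b) deferral: $6,404.34 × 0.0749 = $479.69
401(k): $6,404.34 × 0.0414 = $265.14
Pre-tax total = $479.69 + $265.14 = $744.83
Taxable wages = $6,404.34 − $744.83 = $5,659.51
Municipal income tax: $5,659.51 × 0.03 = $169.79
State income tax: $5,659.51 × 0.034 = $192.42
Medicare: $6,404.34 × 0.02 = $128.09
SDI: $6,404.34 × 0.007 = $44.83
State unemployment insurance (employee share): $6,404.34 × 0.0013 = $8.33
Employee stock purchase plan: $320.68
Gym membership: $201.18
Health insurance premium: $234.13
Total deductions = $479.69 + $265.14 + $169.79 + $192.42 + $128.09 + $44.83 + $8.33 + $320.68 + $201.18 + $234.13 = $2,044.28
Net pay = $6,404.34 − $2,044.28 = $4,360.06

$4,360.06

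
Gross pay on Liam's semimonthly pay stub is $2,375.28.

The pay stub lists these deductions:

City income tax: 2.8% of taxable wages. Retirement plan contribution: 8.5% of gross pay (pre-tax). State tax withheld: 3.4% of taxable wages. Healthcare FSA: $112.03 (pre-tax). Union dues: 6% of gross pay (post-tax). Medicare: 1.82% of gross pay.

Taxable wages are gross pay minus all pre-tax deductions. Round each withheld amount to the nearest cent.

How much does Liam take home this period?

$1,747.79

Retirement plan contribution: $2,375.28 × 0.085 = $201.90
Healthcare FSA: $112.03
Pre-tax total = $201.90 + $112.03 = $313.93
Taxable wages = $2,375.28 − $313.93 = $2,061.35
City income tax: $2,061.35 × 0.028 = $57.72
State tax withheld: $2,061.35 × 0.034 = $70.09
Medicare: $2,375.28 × 0.0182 = $43.23
Union dues: $2,375.28 × 0.06 = $142.52
Total deductions = $201.90 + $112.03 + $57.72 + $70.09 + $43.23 + $142.52 = $627.49
Net pay = $2,375.28 − $627.49 = $1,747.79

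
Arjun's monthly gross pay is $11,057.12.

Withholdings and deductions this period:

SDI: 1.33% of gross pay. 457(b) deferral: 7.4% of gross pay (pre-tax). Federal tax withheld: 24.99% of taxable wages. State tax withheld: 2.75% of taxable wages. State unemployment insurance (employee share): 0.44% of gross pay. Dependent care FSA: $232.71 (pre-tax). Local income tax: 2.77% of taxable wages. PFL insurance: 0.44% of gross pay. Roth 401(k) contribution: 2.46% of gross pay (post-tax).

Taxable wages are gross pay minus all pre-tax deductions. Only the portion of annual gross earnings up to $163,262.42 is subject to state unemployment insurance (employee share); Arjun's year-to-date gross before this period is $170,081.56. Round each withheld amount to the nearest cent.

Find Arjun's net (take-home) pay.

457(b) deferral: $11,057.12 × 0.074 = $818.23
Dependent care FSA: $232.71
Pre-tax total = $818.23 + $232.71 = $1,050.94
Taxable wages = $11,057.12 − $1,050.94 = $10,006.18
Local income tax: $10,006.18 × 0.0277 = $277.17
Federal tax withheld: $10,006.18 × 0.2499 = $2,500.54
State tax withheld: $10,006.18 × 0.0275 = $275.17
PFL insurance: $11,057.12 × 0.0044 = $48.65
State unemployment insurance (employee share): annual cap $163,262.42 already reached (YTD $170,081.56), so $0.00
SDI: $11,057.12 × 0.0133 = $147.06
Roth 401(k) contribution: $11,057.12 × 0.0246 = $272.01
Total deductions = $818.23 + $232.71 + $277.17 + $2,500.54 + $275.17 + $48.65 + $0.00 + $147.06 + $272.01 = $4,571.54
Net pay = $11,057.12 − $4,571.54 = $6,485.58

$6,485.58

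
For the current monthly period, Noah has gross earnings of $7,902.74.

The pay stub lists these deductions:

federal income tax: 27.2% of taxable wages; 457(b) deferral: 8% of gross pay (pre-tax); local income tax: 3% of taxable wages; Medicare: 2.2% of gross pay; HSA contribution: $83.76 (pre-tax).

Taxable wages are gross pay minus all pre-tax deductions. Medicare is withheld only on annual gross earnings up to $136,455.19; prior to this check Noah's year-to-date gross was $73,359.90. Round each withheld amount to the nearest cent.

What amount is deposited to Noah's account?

$4,842.50

457(b) deferral: $7,902.74 × 0.08 = $632.22
HSA contribution: $83.76
Pre-tax total = $632.22 + $83.76 = $715.98
Taxable wages = $7,902.74 − $715.98 = $7,186.76
Local income tax: $7,186.76 × 0.03 = $215.60
Federal income tax: $7,186.76 × 0.272 = $1,954.80
Medicare: cap not yet reached, full $7,902.74 is subject → $7,902.74 × 0.022 = $173.86
Total deductions = $632.22 + $83.76 + $215.60 + $1,954.80 + $173.86 = $3,060.24
Net pay = $7,902.74 − $3,060.24 = $4,842.50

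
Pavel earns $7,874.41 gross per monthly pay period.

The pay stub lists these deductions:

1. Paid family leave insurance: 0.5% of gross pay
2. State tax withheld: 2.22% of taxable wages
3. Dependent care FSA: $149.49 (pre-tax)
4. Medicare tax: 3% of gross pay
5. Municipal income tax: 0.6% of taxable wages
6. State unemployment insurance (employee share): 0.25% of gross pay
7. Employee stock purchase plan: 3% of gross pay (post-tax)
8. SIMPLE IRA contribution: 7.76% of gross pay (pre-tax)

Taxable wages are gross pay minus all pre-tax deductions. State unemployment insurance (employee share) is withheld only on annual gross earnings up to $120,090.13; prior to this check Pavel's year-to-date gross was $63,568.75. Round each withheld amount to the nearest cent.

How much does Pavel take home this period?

Dependent care FSA: $149.49
SIMPLE IRA contribution: $7,874.41 × 0.0776 = $611.05
Pre-tax total = $149.49 + $611.05 = $760.54
Taxable wages = $7,874.41 − $760.54 = $7,113.87
State tax withheld: $7,113.87 × 0.0222 = $157.93
Municipal income tax: $7,113.87 × 0.006 = $42.68
Medicare tax: $7,874.41 × 0.03 = $236.23
State unemployment insurance (employee share): cap not yet reached, full $7,874.41 is subject → $7,874.41 × 0.0025 = $19.69
Paid family leave insurance: $7,874.41 × 0.005 = $39.37
Employee stock purchase plan: $7,874.41 × 0.03 = $236.23
Total deductions = $149.49 + $611.05 + $157.93 + $42.68 + $236.23 + $19.69 + $39.37 + $236.23 = $1,492.67
Net pay = $7,874.41 − $1,492.67 = $6,381.74

$6,381.74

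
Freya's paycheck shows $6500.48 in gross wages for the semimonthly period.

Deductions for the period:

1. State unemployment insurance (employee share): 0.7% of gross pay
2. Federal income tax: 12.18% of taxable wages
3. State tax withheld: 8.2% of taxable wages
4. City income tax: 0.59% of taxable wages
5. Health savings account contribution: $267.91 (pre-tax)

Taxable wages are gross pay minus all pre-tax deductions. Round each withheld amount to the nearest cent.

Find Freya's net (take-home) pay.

$4880.10

Health savings account contribution: $267.91
Taxable wages = $6500.48 − $267.91 = $6232.57
State tax withheld: $6232.57 × 0.082 = $511.07
Federal income tax: $6232.57 × 0.1218 = $759.13
City income tax: $6232.57 × 0.0059 = $36.77
State unemployment insurance (employee share): $6500.48 × 0.007 = $45.50
Total deductions = $267.91 + $511.07 + $759.13 + $36.77 + $45.50 = $1620.38
Net pay = $6500.48 − $1620.38 = $4880.10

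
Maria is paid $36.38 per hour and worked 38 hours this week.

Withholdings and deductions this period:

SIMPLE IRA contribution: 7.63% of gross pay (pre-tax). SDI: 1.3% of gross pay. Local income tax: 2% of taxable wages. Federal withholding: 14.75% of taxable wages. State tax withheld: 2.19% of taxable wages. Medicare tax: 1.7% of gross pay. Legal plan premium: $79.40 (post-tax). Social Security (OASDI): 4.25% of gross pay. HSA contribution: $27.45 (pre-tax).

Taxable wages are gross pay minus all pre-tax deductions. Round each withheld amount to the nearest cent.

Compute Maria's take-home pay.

$833.24

Gross pay: 38 × $36.38 = $1,382.44
SIMPLE IRA contribution: $1,382.44 × 0.0763 = $105.48
HSA contribution: $27.45
Pre-tax total = $105.48 + $27.45 = $132.93
Taxable wages = $1,382.44 − $132.93 = $1,249.51
Federal withholding: $1,249.51 × 0.1475 = $184.30
State tax withheld: $1,249.51 × 0.0219 = $27.36
Local income tax: $1,249.51 × 0.02 = $24.99
Social Security (OASDI): $1,382.44 × 0.0425 = $58.75
SDI: $1,382.44 × 0.013 = $17.97
Medicare tax: $1,382.44 × 0.017 = $23.50
Legal plan premium: $79.40
Total deductions = $105.48 + $27.45 + $184.30 + $27.36 + $24.99 + $58.75 + $17.97 + $23.50 + $79.40 = $549.20
Net pay = $1,382.44 − $549.20 = $833.24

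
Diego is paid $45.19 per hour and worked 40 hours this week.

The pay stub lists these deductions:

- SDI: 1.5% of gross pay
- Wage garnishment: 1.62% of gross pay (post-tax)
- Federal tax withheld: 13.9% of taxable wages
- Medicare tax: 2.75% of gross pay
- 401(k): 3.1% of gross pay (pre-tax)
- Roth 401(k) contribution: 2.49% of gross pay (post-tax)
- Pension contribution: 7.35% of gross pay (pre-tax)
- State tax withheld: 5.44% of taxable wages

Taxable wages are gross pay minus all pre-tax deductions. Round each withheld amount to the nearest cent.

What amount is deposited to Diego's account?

Gross pay: 40 × $45.19 = $1,807.60
Pension contribution: $1,807.60 × 0.0735 = $132.86
401(k): $1,807.60 × 0.031 = $56.04
Pre-tax total = $132.86 + $56.04 = $188.90
Taxable wages = $1,807.60 − $188.90 = $1,618.70
Federal tax withheld: $1,618.70 × 0.139 = $225.00
State tax withheld: $1,618.70 × 0.0544 = $88.06
Medicare tax: $1,807.60 × 0.0275 = $49.71
SDI: $1,807.60 × 0.015 = $27.11
Roth 401(k) contribution: $1,807.60 × 0.0249 = $45.01
Wage garnishment: $1,807.60 × 0.0162 = $29.28
Total deductions = $132.86 + $56.04 + $225.00 + $88.06 + $49.71 + $27.11 + $45.01 + $29.28 = $653.07
Net pay = $1,807.60 − $653.07 = $1,154.53

$1,154.53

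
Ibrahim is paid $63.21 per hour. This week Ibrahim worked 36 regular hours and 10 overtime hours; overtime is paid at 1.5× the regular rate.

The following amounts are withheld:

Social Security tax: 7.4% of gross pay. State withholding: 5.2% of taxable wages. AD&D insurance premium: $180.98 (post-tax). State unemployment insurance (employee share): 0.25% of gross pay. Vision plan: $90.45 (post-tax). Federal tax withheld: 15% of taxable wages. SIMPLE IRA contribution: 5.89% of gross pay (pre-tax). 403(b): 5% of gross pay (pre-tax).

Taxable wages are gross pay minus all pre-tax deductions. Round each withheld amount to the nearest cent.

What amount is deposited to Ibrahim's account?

$1,774.32

Regular pay: 36 × $63.21 = $2,275.56
Overtime pay: 10 × $63.21 × 1.5 = $948.15
Gross pay = $2,275.56 + $948.15 = $3,223.71
403(b): $3,223.71 × 0.05 = $161.19
SIMPLE IRA contribution: $3,223.71 × 0.0589 = $189.88
Pre-tax total = $161.19 + $189.88 = $351.07
Taxable wages = $3,223.71 − $351.07 = $2,872.64
Federal tax withheld: $2,872.64 × 0.15 = $430.90
State withholding: $2,872.64 × 0.052 = $149.38
State unemployment insurance (employee share): $3,223.71 × 0.0025 = $8.06
Social Security tax: $3,223.71 × 0.074 = $238.55
Vision plan: $90.45
AD&D insurance premium: $180.98
Total deductions = $161.19 + $189.88 + $430.90 + $149.38 + $8.06 + $238.55 + $90.45 + $180.98 = $1,449.39
Net pay = $3,223.71 − $1,449.39 = $1,774.32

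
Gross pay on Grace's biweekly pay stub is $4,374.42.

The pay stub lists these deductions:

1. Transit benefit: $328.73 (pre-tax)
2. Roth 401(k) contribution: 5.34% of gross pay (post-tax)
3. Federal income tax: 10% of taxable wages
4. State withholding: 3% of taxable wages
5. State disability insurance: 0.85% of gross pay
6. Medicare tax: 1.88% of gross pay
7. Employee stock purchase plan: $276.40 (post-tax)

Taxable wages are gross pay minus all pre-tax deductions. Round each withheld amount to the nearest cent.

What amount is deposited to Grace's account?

Transit benefit: $328.73
Taxable wages = $4,374.42 − $328.73 = $4,045.69
Federal income tax: $4,045.69 × 0.1 = $404.57
State withholding: $4,045.69 × 0.03 = $121.37
State disability insurance: $4,374.42 × 0.0085 = $37.18
Medicare tax: $4,374.42 × 0.0188 = $82.24
Employee stock purchase plan: $276.40
Roth 401(k) contribution: $4,374.42 × 0.0534 = $233.59
Total deductions = $328.73 + $404.57 + $121.37 + $37.18 + $82.24 + $276.40 + $233.59 = $1,484.08
Net pay = $4,374.42 − $1,484.08 = $2,890.34

$2,890.34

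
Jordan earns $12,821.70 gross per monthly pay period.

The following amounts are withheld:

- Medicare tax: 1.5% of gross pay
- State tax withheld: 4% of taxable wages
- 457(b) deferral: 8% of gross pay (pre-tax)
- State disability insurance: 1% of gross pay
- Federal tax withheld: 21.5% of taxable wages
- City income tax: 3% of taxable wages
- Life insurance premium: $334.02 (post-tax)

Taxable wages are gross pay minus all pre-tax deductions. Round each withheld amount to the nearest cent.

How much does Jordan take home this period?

457(b) deferral: $12,821.70 × 0.08 = $1,025.74
Taxable wages = $12,821.70 − $1,025.74 = $11,795.96
City income tax: $11,795.96 × 0.03 = $353.88
Federal tax withheld: $11,795.96 × 0.215 = $2,536.13
State tax withheld: $11,795.96 × 0.04 = $471.84
Medicare tax: $12,821.70 × 0.015 = $192.33
State disability insurance: $12,821.70 × 0.01 = $128.22
Life insurance premium: $334.02
Total deductions = $1,025.74 + $353.88 + $2,536.13 + $471.84 + $192.33 + $128.22 + $334.02 = $5,042.16
Net pay = $12,821.70 − $5,042.16 = $7,779.54

$7,779.54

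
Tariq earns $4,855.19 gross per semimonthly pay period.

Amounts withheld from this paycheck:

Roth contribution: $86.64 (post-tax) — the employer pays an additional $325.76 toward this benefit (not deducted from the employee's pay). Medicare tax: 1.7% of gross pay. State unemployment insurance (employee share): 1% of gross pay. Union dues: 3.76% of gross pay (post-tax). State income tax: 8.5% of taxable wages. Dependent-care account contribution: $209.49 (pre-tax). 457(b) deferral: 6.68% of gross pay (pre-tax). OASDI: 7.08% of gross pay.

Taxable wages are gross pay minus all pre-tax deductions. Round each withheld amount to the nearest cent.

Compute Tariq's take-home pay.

Dependent-care account contribution: $209.49
457(b) deferral: $4,855.19 × 0.0668 = $324.33
Pre-tax total = $209.49 + $324.33 = $533.82
Taxable wages = $4,855.19 − $533.82 = $4,321.37
State income tax: $4,321.37 × 0.085 = $367.32
OASDI: $4,855.19 × 0.0708 = $343.75
State unemployment insurance (employee share): $4,855.19 × 0.01 = $48.55
Medicare tax: $4,855.19 × 0.017 = $82.54
Union dues: $4,855.19 × 0.0376 = $182.56
Roth contribution: $86.64
(Employer's $325.76 toward Roth contribution is not withheld from the employee.)
Total deductions = $209.49 + $324.33 + $367.32 + $343.75 + $48.55 + $82.54 + $182.56 + $86.64 = $1,645.18
Net pay = $4,855.19 − $1,645.18 = $3,210.01

$3,210.01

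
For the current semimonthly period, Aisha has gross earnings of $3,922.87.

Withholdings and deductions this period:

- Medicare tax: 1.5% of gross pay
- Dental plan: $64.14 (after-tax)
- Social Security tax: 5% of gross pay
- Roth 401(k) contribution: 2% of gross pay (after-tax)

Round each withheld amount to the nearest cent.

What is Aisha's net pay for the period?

$3,525.29

Medicare tax: $3,922.87 × 0.015 = $58.84
Social Security tax: $3,922.87 × 0.05 = $196.14
Roth 401(k) contribution: $3,922.87 × 0.02 = $78.46
Dental plan: $64.14
Total deductions = $58.84 + $196.14 + $78.46 + $64.14 = $397.58
Net pay = $3,922.87 − $397.58 = $3,525.29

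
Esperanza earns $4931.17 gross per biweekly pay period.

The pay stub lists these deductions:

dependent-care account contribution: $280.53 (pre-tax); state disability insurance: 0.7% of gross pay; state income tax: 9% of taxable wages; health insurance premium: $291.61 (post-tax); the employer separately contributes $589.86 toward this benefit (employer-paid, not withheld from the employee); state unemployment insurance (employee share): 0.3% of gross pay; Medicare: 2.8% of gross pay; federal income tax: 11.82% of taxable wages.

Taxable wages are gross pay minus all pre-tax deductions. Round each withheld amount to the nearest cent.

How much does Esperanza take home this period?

Dependent-care account contribution: $280.53
Taxable wages = $4931.17 − $280.53 = $4650.64
State income tax: $4650.64 × 0.09 = $418.56
Federal income tax: $4650.64 × 0.1182 = $549.71
State unemployment insurance (employee share): $4931.17 × 0.003 = $14.79
State disability insurance: $4931.17 × 0.007 = $34.52
Medicare: $4931.17 × 0.028 = $138.07
Health insurance premium: $291.61
(Employer's $589.86 toward health insurance premium is not withheld from the employee.)
Total deductions = $280.53 + $418.56 + $549.71 + $14.79 + $34.52 + $138.07 + $291.61 = $1727.79
Net pay = $4931.17 − $1727.79 = $3203.38

$3203.38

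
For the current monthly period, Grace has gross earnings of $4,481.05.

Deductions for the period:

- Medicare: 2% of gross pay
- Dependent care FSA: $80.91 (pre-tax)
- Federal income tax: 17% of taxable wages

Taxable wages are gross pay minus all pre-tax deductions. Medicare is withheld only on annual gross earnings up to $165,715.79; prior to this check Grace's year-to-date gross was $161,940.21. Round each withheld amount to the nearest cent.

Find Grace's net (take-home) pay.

$3,576.61

Dependent care FSA: $80.91
Taxable wages = $4,481.05 − $80.91 = $4,400.14
Federal income tax: $4,400.14 × 0.17 = $748.02
Medicare: only $165,715.79 − $161,940.21 = $3,775.58 of this check is subject → $3,775.58 × 0.02 = $75.51
Total deductions = $80.91 + $748.02 + $75.51 = $904.44
Net pay = $4,481.05 − $904.44 = $3,576.61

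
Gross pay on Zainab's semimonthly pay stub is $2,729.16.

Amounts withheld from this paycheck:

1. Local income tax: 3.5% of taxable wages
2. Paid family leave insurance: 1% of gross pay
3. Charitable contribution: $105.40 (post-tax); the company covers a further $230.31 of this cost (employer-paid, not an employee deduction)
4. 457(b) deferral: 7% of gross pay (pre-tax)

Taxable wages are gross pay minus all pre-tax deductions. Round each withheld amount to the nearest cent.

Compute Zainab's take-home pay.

457(b) deferral: $2,729.16 × 0.07 = $191.04
Taxable wages = $2,729.16 − $191.04 = $2,538.12
Local income tax: $2,538.12 × 0.035 = $88.83
Paid family leave insurance: $2,729.16 × 0.01 = $27.29
Charitable contribution: $105.40
(Employer's $230.31 toward charitable contribution is not withheld from the employee.)
Total deductions = $191.04 + $88.83 + $27.29 + $105.40 = $412.56
Net pay = $2,729.16 − $412.56 = $2,316.60

$2,316.60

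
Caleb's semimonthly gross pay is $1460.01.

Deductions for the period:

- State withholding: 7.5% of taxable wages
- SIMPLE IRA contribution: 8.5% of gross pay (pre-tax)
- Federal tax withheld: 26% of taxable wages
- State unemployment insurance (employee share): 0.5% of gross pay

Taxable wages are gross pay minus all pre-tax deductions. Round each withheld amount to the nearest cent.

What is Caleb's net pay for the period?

SIMPLE IRA contribution: $1460.01 × 0.085 = $124.10
Taxable wages = $1460.01 − $124.10 = $1335.91
State withholding: $1335.91 × 0.075 = $100.19
Federal tax withheld: $1335.91 × 0.26 = $347.34
State unemployment insurance (employee share): $1460.01 × 0.005 = $7.30
Total deductions = $124.10 + $100.19 + $347.34 + $7.30 = $578.93
Net pay = $1460.01 − $578.93 = $881.08

$881.08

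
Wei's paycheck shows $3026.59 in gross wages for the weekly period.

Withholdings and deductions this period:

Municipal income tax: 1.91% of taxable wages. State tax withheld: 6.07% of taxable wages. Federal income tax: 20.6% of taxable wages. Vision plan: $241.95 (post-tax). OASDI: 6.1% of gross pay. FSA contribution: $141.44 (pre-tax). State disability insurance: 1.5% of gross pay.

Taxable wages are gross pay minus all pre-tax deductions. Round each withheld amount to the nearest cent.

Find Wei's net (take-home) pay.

FSA contribution: $141.44
Taxable wages = $3026.59 − $141.44 = $2885.15
State tax withheld: $2885.15 × 0.0607 = $175.13
Municipal income tax: $2885.15 × 0.0191 = $55.11
Federal income tax: $2885.15 × 0.206 = $594.34
State disability insurance: $3026.59 × 0.015 = $45.40
OASDI: $3026.59 × 0.061 = $184.62
Vision plan: $241.95
Total deductions = $141.44 + $175.13 + $55.11 + $594.34 + $45.40 + $184.62 + $241.95 = $1437.99
Net pay = $3026.59 − $1437.99 = $1588.60

$1588.60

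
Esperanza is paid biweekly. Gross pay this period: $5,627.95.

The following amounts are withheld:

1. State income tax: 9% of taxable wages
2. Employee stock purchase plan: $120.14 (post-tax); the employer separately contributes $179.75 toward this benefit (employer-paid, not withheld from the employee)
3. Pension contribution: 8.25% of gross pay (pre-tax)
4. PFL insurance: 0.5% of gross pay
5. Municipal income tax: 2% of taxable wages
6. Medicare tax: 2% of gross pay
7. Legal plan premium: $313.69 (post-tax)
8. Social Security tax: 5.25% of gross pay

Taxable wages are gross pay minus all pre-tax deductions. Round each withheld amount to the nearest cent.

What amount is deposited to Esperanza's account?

$3,725.64

Pension contribution: $5,627.95 × 0.0825 = $464.31
Taxable wages = $5,627.95 − $464.31 = $5,163.64
Municipal income tax: $5,163.64 × 0.02 = $103.27
State income tax: $5,163.64 × 0.09 = $464.73
Social Security tax: $5,627.95 × 0.0525 = $295.47
Medicare tax: $5,627.95 × 0.02 = $112.56
PFL insurance: $5,627.95 × 0.005 = $28.14
Legal plan premium: $313.69
Employee stock purchase plan: $120.14
(Employer's $179.75 toward employee stock purchase plan is not withheld from the employee.)
Total deductions = $464.31 + $103.27 + $464.73 + $295.47 + $112.56 + $28.14 + $313.69 + $120.14 = $1,902.31
Net pay = $5,627.95 − $1,902.31 = $3,725.64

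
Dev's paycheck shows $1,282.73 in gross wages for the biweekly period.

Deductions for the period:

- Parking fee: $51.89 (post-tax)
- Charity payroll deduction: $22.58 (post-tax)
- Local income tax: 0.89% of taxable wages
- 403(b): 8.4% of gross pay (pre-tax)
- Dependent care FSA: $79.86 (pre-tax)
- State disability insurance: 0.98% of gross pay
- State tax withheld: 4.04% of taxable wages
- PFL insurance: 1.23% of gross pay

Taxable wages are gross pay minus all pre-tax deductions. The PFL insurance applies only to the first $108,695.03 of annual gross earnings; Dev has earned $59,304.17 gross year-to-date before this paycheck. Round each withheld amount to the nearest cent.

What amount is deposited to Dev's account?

$938.31

Dependent care FSA: $79.86
403(b): $1,282.73 × 0.084 = $107.75
Pre-tax total = $79.86 + $107.75 = $187.61
Taxable wages = $1,282.73 − $187.61 = $1,095.12
State tax withheld: $1,095.12 × 0.0404 = $44.24
Local income tax: $1,095.12 × 0.0089 = $9.75
State disability insurance: $1,282.73 × 0.0098 = $12.57
PFL insurance: cap not yet reached, full $1,282.73 is subject → $1,282.73 × 0.0123 = $15.78
Parking fee: $51.89
Charity payroll deduction: $22.58
Total deductions = $79.86 + $107.75 + $44.24 + $9.75 + $12.57 + $15.78 + $51.89 + $22.58 = $344.42
Net pay = $1,282.73 − $344.42 = $938.31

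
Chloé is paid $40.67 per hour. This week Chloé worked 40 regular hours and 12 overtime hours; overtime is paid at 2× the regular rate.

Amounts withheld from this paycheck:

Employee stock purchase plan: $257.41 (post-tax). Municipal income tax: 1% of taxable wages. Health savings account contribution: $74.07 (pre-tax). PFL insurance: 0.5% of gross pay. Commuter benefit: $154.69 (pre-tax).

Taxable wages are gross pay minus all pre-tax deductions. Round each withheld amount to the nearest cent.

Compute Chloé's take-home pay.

Regular pay: 40 × $40.67 = $1,626.80
Overtime pay: 12 × $40.67 × 2 = $976.08
Gross pay = $1,626.80 + $976.08 = $2,602.88
Commuter benefit: $154.69
Health savings account contribution: $74.07
Pre-tax total = $154.69 + $74.07 = $228.76
Taxable wages = $2,602.88 − $228.76 = $2,374.12
Municipal income tax: $2,374.12 × 0.01 = $23.74
PFL insurance: $2,602.88 × 0.005 = $13.01
Employee stock purchase plan: $257.41
Total deductions = $154.69 + $74.07 + $23.74 + $13.01 + $257.41 = $522.92
Net pay = $2,602.88 − $522.92 = $2,079.96

$2,079.96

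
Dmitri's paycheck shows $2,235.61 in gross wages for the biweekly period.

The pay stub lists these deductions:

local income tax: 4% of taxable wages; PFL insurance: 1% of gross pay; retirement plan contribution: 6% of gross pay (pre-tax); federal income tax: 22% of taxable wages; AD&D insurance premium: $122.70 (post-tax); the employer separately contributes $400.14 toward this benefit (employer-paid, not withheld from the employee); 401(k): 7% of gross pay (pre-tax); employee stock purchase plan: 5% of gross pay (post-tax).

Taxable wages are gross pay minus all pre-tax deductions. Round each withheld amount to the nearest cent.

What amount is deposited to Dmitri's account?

$1,182.44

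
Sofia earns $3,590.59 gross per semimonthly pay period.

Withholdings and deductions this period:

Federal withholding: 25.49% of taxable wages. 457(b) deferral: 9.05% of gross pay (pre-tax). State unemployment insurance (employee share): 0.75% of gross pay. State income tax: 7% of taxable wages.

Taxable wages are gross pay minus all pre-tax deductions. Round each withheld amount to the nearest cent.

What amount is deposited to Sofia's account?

457(b) deferral: $3,590.59 × 0.0905 = $324.95
Taxable wages = $3,590.59 − $324.95 = $3,265.64
State income tax: $3,265.64 × 0.07 = $228.59
Federal withholding: $3,265.64 × 0.2549 = $832.41
State unemployment insurance (employee share): $3,590.59 × 0.0075 = $26.93
Total deductions = $324.95 + $228.59 + $832.41 + $26.93 = $1,412.88
Net pay = $3,590.59 − $1,412.88 = $2,177.71

$2,177.71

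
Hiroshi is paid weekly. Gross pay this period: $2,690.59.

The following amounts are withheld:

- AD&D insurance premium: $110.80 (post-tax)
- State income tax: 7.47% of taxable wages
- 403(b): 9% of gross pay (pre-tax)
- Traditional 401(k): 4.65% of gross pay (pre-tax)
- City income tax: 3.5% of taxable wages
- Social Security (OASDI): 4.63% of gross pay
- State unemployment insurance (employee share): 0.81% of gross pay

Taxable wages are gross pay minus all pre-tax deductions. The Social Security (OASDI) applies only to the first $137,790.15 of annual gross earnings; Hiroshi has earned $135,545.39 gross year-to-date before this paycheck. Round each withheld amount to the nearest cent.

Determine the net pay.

$1,831.94

Traditional 401(k): $2,690.59 × 0.0465 = $125.11
403(b): $2,690.59 × 0.09 = $242.15
Pre-tax total = $125.11 + $242.15 = $367.26
Taxable wages = $2,690.59 − $367.26 = $2,323.33
City income tax: $2,323.33 × 0.035 = $81.32
State income tax: $2,323.33 × 0.0747 = $173.55
State unemployment insurance (employee share): $2,690.59 × 0.0081 = $21.79
Social Security (OASDI): only $137,790.15 − $135,545.39 = $2,244.76 of this check is subject → $2,244.76 × 0.0463 = $103.93
AD&D insurance premium: $110.80
Total deductions = $125.11 + $242.15 + $81.32 + $173.55 + $21.79 + $103.93 + $110.80 = $858.65
Net pay = $2,690.59 − $858.65 = $1,831.94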